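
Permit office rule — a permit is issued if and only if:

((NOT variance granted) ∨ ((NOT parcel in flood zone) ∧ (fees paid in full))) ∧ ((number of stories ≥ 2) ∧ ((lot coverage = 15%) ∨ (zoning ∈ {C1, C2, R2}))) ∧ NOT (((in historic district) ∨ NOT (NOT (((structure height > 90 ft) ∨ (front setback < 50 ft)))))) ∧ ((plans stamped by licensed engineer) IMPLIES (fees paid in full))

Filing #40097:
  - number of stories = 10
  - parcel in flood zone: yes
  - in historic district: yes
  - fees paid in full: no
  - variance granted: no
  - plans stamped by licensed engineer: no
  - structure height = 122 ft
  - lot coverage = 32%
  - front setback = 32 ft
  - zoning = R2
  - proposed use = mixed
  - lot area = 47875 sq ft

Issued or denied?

Atomic conditions:
  NOT variance granted: no → true
  NOT parcel in flood zone: yes → false
  fees paid in full: no → false
  number of stories ≥ 2: 10 ≥ 2 is true
  lot coverage = 15%: 32 == 15 is false
  zoning ∈ {C1, C2, R2}: R2 is in the set → true
  in historic district: yes → true
  structure height > 90 ft: 122 > 90 is true
  front setback < 50 ft: 32 < 50 is true
  plans stamped by licensed engineer: no → false
Combine:
[1.2] false AND false = false
[1] true OR false = true
[2.2] false OR true = true
[2] true AND true = true
[3.1.2.1.1] true OR true = true
[3.1.2.1] NOT true = false
[3.1.2] NOT false = true
[3.1] true OR true = true
[3] NOT true = false
[4] false → false (antecedent false ⇒ implication holds) = true
[root] true AND true AND false AND true = false
Overall: false → denied

Denied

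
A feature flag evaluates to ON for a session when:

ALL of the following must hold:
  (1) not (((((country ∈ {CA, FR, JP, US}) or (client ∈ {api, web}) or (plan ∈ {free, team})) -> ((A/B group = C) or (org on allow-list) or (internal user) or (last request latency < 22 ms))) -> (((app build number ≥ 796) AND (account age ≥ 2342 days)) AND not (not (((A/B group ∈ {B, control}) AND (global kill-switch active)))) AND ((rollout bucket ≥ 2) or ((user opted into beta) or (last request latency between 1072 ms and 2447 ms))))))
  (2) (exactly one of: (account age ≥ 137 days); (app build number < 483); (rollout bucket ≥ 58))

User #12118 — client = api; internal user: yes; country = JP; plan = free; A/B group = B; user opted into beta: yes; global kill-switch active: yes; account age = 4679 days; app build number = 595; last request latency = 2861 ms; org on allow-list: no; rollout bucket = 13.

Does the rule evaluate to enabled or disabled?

Enabled

Atomic conditions:
  country ∈ {CA, FR, JP, US}: JP is in the set → true
  client ∈ {api, web}: api is in the set → true
  plan ∈ {free, team}: free is in the set → true
  A/B group = C: B == C is false
  org on allow-list: no → false
  internal user: yes → true
  last request latency < 22 ms: 2861 < 22 is false
  app build number ≥ 796: 595 ≥ 796 is false
  account age ≥ 2342 days: 4679 ≥ 2342 is true
  A/B group ∈ {B, control}: B is in the set → true
  global kill-switch active: yes → true
  rollout bucket ≥ 2: 13 ≥ 2 is true
  user opted into beta: yes → true
  last request latency between 1072 ms and 2447 ms: 2861 in [1072, 2447] is false
  account age ≥ 137 days: 4679 ≥ 137 is true
  app build number < 483: 595 < 483 is false
  rollout bucket ≥ 58: 13 ≥ 58 is false
Combine:
[1.1.1.1] true OR true OR true = true
[1.1.1.2] false OR false OR true OR false = true
[1.1.1] true → true = true
[1.1.2.1] false AND true = false
[1.1.2.2.1.1] true AND true = true
[1.1.2.2.1] NOT true = false
[1.1.2.2] NOT false = true
[1.1.2.3.2] true OR false = true
[1.1.2.3] true OR true = true
[1.1.2] false AND true AND true = false
[1.1] true → false = false
[1] NOT false = true
[2] exactly-one(true, false, false) = true
[root] true AND true = true
Overall: true → enabled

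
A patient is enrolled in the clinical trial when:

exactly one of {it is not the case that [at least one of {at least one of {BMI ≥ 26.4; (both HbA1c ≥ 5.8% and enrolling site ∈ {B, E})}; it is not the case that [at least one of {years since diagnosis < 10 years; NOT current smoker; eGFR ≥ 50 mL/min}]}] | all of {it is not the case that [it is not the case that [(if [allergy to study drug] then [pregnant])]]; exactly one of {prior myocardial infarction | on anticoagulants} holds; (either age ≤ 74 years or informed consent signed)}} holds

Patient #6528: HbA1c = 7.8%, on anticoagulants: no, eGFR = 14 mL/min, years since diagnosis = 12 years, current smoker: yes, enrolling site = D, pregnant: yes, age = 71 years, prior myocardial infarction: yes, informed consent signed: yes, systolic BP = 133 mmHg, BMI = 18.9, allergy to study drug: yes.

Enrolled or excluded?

Enrolled

Atomic conditions:
  BMI ≥ 26.4: 18.9 ≥ 26.4 is false
  HbA1c ≥ 5.8%: 7.8 ≥ 5.8 is true
  enrolling site ∈ {B, E}: D is not in the set → false
  years since diagnosis < 10 years: 12 < 10 is false
  NOT current smoker: yes → false
  eGFR ≥ 50 mL/min: 14 ≥ 50 is false
  allergy to study drug: yes → true
  pregnant: yes → true
  prior myocardial infarction: yes → true
  on anticoagulants: no → false
  age ≤ 74 years: 71 ≤ 74 is true
  informed consent signed: yes → true
Combine:
[1.1.1.2] true AND false = false
[1.1.1] false OR false = false
[1.1.2.1] false OR false OR false = false
[1.1.2] NOT false = true
[1.1] false OR true = true
[1] NOT true = false
[2.1.1.1] true → true = true
[2.1.1] NOT true = false
[2.1] NOT false = true
[2.2] exactly-one(true, false) = true
[2.3] true OR true = true
[2] true AND true AND true = true
[root] exactly-one(false, true) = true
Overall: true → enrolled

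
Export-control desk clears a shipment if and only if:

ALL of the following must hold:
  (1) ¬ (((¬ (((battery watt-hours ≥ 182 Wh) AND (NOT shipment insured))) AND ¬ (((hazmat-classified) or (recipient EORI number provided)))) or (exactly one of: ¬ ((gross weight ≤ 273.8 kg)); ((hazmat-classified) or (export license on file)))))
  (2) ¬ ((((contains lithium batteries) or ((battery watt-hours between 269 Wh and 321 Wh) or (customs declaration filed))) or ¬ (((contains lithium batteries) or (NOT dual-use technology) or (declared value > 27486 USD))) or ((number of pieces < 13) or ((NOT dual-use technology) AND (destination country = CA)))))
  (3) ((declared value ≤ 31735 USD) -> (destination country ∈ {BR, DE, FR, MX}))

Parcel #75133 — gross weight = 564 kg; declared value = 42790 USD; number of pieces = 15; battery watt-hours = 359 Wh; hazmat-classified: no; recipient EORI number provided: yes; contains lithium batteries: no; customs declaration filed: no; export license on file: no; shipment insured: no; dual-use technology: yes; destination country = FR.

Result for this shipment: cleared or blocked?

Blocked

Atomic conditions:
  battery watt-hours ≥ 182 Wh: 359 ≥ 182 is true
  NOT shipment insured: no → true
  hazmat-classified: no → false
  recipient EORI number provided: yes → true
  gross weight ≤ 273.8 kg: 564 ≤ 273.8 is false
  export license on file: no → false
  contains lithium batteries: no → false
  battery watt-hours between 269 Wh and 321 Wh: 359 in [269, 321] is false
  customs declaration filed: no → false
  NOT dual-use technology: yes → false
  declared value > 27486 USD: 42790 > 27486 is true
  number of pieces < 13: 15 < 13 is false
  destination country = CA: FR == CA is false
  declared value ≤ 31735 USD: 42790 ≤ 31735 is false
  destination country ∈ {BR, DE, FR, MX}: FR is in the set → true
Combine:
[1.1.1.1.1] true AND true = true
[1.1.1.1] NOT true = false
[1.1.1.2.1] false OR true = true
[1.1.1.2] NOT true = false
[1.1.1] false AND false = false
[1.1.2.1] NOT false = true
[1.1.2.2] false OR false = false
[1.1.2] exactly-one(true, false) = true
[1.1] false OR true = true
[1] NOT true = false
[2.1.1.2] false OR false = false
[2.1.1] false OR false = false
[2.1.2.1] false OR false OR true = true
[2.1.2] NOT true = false
[2.1.3.2] false AND false = false
[2.1.3] false OR false = false
[2.1] false OR false OR false = false
[2] NOT false = true
[3] false → true (antecedent false ⇒ implication holds) = true
[root] false AND true AND true = false
Overall: false → blocked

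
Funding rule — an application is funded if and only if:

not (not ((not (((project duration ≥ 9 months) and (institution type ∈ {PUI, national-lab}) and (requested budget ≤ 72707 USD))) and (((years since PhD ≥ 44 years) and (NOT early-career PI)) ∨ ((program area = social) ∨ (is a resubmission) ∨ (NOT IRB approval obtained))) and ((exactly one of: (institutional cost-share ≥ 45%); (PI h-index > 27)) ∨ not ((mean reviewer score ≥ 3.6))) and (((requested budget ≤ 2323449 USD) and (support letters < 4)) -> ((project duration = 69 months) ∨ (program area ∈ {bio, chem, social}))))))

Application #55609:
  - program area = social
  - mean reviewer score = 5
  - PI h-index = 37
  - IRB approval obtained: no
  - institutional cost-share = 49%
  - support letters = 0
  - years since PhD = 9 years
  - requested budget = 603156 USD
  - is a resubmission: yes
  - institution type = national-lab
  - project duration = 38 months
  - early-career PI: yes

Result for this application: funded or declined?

Declined

Atomic conditions:
  project duration ≥ 9 months: 38 ≥ 9 is true
  institution type ∈ {PUI, national-lab}: national-lab is in the set → true
  requested budget ≤ 72707 USD: 603156 ≤ 72707 is false
  years since PhD ≥ 44 years: 9 ≥ 44 is false
  NOT early-career PI: yes → false
  program area = social: social == social is true
  is a resubmission: yes → true
  NOT IRB approval obtained: no → true
  institutional cost-share ≥ 45%: 49 ≥ 45 is true
  PI h-index > 27: 37 > 27 is true
  mean reviewer score ≥ 3.6: 5 ≥ 3.6 is true
  requested budget ≤ 2323449 USD: 603156 ≤ 2323449 is true
  support letters < 4: 0 < 4 is true
  project duration = 69 months: 38 == 69 is false
  program area ∈ {bio, chem, social}: social is in the set → true
Combine:
[1.1.1.1] true AND true AND false = false
[1.1.1] NOT false = true
[1.1.2.1] false AND false = false
[1.1.2.2] true OR true OR true = true
[1.1.2] false OR true = true
[1.1.3.1] exactly-one(true, true) = false
[1.1.3.2] NOT true = false
[1.1.3] false OR false = false
[1.1.4.1] true AND true = true
[1.1.4.2] false OR true = true
[1.1.4] true → true = true
[1.1] true AND true AND false AND true = false
[1] NOT false = true
[root] NOT true = false
Overall: false → declined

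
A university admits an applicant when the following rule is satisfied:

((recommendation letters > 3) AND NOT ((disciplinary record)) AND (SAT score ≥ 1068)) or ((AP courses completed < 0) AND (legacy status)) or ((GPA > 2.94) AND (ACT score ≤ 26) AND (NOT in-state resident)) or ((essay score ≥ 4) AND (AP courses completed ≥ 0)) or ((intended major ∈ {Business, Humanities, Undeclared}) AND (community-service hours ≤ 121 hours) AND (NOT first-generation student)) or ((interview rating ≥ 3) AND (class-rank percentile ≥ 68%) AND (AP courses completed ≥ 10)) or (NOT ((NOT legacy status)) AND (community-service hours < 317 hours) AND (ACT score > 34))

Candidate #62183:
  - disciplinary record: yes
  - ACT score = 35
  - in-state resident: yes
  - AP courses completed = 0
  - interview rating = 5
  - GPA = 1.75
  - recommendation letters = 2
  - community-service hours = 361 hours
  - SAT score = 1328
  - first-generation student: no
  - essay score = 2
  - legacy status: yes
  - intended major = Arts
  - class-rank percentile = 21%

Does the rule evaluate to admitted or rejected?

Atomic conditions:
  recommendation letters > 3: 2 > 3 is false
  disciplinary record: yes → true
  SAT score ≥ 1068: 1328 ≥ 1068 is true
  AP courses completed < 0: 0 < 0 is false
  legacy status: yes → true
  GPA > 2.94: 1.75 > 2.94 is false
  ACT score ≤ 26: 35 ≤ 26 is false
  NOT in-state resident: yes → false
  essay score ≥ 4: 2 ≥ 4 is false
  AP courses completed ≥ 0: 0 ≥ 0 is true
  intended major ∈ {Business, Humanities, Undeclared}: Arts is not in the set → false
  community-service hours ≤ 121 hours: 361 ≤ 121 is false
  NOT first-generation student: no → true
  interview rating ≥ 3: 5 ≥ 3 is true
  class-rank percentile ≥ 68%: 21 ≥ 68 is false
  AP courses completed ≥ 10: 0 ≥ 10 is false
  NOT legacy status: yes → false
  community-service hours < 317 hours: 361 < 317 is false
  ACT score > 34: 35 > 34 is true
Combine:
[1.2] NOT true = false
[1] false AND false AND true = false
[2] false AND true = false
[3] false AND false AND false = false
[4] false AND true = false
[5] false AND false AND true = false
[6] true AND false AND false = false
[7.1] NOT false = true
[7] true AND false AND true = false
[root] false OR false OR false OR false OR false OR false OR false = false
Overall: false → rejected

Rejected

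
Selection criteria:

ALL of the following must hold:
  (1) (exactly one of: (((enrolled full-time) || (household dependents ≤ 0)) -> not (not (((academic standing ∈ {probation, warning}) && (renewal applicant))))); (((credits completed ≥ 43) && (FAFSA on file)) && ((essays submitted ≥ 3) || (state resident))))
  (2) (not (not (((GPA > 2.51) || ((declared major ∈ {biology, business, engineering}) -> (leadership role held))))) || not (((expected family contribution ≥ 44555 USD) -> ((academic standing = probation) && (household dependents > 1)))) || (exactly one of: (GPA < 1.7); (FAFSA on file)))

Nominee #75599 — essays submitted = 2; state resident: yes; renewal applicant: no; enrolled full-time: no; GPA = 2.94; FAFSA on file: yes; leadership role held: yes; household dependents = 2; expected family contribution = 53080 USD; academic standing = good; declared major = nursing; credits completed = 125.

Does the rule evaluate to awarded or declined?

Declined

Atomic conditions:
  enrolled full-time: no → false
  household dependents ≤ 0: 2 ≤ 0 is false
  academic standing ∈ {probation, warning}: good is not in the set → false
  renewal applicant: no → false
  credits completed ≥ 43: 125 ≥ 43 is true
  FAFSA on file: yes → true
  essays submitted ≥ 3: 2 ≥ 3 is false
  state resident: yes → true
  GPA > 2.51: 2.94 > 2.51 is true
  declared major ∈ {biology, business, engineering}: nursing is not in the set → false
  leadership role held: yes → true
  expected family contribution ≥ 44555 USD: 53080 ≥ 44555 is true
  academic standing = probation: good == probation is false
  household dependents > 1: 2 > 1 is true
  GPA < 1.7: 2.94 < 1.7 is false
Combine:
[1.1.1] false OR false = false
[1.1.2.1.1] false AND false = false
[1.1.2.1] NOT false = true
[1.1.2] NOT true = false
[1.1] false → false (antecedent false ⇒ implication holds) = true
[1.2.1] true AND true = true
[1.2.2] false OR true = true
[1.2] true AND true = true
[1] exactly-one(true, true) = false
[2.1.1.1.2] false → true (antecedent false ⇒ implication holds) = true
[2.1.1.1] true OR true = true
[2.1.1] NOT true = false
[2.1] NOT false = true
[2.2.1.2] false AND true = false
[2.2.1] true → false = false
[2.2] NOT false = true
[2.3] exactly-one(false, true) = true
[2] true OR true OR true = true
[root] false AND true = false
Overall: false → declined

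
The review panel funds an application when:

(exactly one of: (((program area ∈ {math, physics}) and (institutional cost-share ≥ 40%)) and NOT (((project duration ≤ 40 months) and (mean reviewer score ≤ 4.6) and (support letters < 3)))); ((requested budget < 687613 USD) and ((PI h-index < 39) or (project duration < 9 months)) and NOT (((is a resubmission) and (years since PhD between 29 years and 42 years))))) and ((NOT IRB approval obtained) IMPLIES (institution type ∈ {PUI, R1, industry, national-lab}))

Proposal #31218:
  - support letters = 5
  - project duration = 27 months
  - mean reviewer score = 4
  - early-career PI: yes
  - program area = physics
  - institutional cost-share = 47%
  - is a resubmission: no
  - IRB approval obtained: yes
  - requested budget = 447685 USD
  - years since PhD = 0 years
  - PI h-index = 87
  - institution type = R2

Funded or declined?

Funded

Atomic conditions:
  program area ∈ {math, physics}: physics is in the set → true
  institutional cost-share ≥ 40%: 47 ≥ 40 is true
  project duration ≤ 40 months: 27 ≤ 40 is true
  mean reviewer score ≤ 4.6: 4 ≤ 4.6 is true
  support letters < 3: 5 < 3 is false
  requested budget < 687613 USD: 447685 < 687613 is true
  PI h-index < 39: 87 < 39 is false
  project duration < 9 months: 27 < 9 is false
  is a resubmission: no → false
  years since PhD between 29 years and 42 years: 0 in [29, 42] is false
  NOT IRB approval obtained: yes → false
  institution type ∈ {PUI, R1, industry, national-lab}: R2 is not in the set → false
Combine:
[1.1.1] true AND true = true
[1.1.2.1] true AND true AND false = false
[1.1.2] NOT false = true
[1.1] true AND true = true
[1.2.2] false OR false = false
[1.2.3.1] false AND false = false
[1.2.3] NOT false = true
[1.2] true AND false AND true = false
[1] exactly-one(true, false) = true
[2] false → false (antecedent false ⇒ implication holds) = true
[root] true AND true = true
Overall: true → funded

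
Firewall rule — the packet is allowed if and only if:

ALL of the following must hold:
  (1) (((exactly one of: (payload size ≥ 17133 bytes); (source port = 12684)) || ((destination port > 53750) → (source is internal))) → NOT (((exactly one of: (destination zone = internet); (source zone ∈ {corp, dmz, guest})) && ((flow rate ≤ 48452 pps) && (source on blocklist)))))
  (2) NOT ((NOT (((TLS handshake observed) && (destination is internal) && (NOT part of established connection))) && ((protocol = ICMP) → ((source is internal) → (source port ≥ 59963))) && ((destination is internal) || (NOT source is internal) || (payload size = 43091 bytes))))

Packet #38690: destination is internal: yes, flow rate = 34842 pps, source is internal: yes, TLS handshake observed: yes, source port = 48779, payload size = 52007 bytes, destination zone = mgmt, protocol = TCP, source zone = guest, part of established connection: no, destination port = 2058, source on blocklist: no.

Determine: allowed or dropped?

Allowed

Atomic conditions:
  payload size ≥ 17133 bytes: 52007 ≥ 17133 is true
  source port = 12684: 48779 == 12684 is false
  destination port > 53750: 2058 > 53750 is false
  source is internal: yes → true
  destination zone = internet: mgmt == internet is false
  source zone ∈ {corp, dmz, guest}: guest is in the set → true
  flow rate ≤ 48452 pps: 34842 ≤ 48452 is true
  source on blocklist: no → false
  TLS handshake observed: yes → true
  destination is internal: yes → true
  NOT part of established connection: no → true
  protocol = ICMP: TCP == ICMP is false
  source port ≥ 59963: 48779 ≥ 59963 is false
  NOT source is internal: yes → false
  payload size = 43091 bytes: 52007 == 43091 is false
Combine:
[1.1.1] exactly-one(true, false) = true
[1.1.2] false → true (antecedent false ⇒ implication holds) = true
[1.1] true OR true = true
[1.2.1.1] exactly-one(false, true) = true
[1.2.1.2] true AND false = false
[1.2.1] true AND false = false
[1.2] NOT false = true
[1] true → true = true
[2.1.1.1] true AND true AND true = true
[2.1.1] NOT true = false
[2.1.2.2] true → false = false
[2.1.2] false → false (antecedent false ⇒ implication holds) = true
[2.1.3] true OR false OR false = true
[2.1] false AND true AND true = false
[2] NOT false = true
[root] true AND true = true
Overall: true → allowed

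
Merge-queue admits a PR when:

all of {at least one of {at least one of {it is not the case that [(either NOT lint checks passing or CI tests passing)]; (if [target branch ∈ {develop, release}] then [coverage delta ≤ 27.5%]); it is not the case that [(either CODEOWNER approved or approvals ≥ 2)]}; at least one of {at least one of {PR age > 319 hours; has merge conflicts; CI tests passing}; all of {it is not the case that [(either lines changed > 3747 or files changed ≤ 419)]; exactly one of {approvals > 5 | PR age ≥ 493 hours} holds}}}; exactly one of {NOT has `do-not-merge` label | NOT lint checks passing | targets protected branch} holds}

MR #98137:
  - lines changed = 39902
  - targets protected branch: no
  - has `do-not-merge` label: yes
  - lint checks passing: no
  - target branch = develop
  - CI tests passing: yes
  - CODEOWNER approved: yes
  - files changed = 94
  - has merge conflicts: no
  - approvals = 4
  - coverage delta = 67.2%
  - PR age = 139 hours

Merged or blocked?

Atomic conditions:
  NOT lint checks passing: no → true
  CI tests passing: yes → true
  target branch ∈ {develop, release}: develop is in the set → true
  coverage delta ≤ 27.5%: 67.2 ≤ 27.5 is false
  CODEOWNER approved: yes → true
  approvals ≥ 2: 4 ≥ 2 is true
  PR age > 319 hours: 139 > 319 is false
  has merge conflicts: no → false
  lines changed > 3747: 39902 > 3747 is true
  files changed ≤ 419: 94 ≤ 419 is true
  approvals > 5: 4 > 5 is false
  PR age ≥ 493 hours: 139 ≥ 493 is false
  NOT has `do-not-merge` label: yes → false
  targets protected branch: no → false
Combine:
[1.1.1.1] true OR true = true
[1.1.1] NOT true = false
[1.1.2] true → false = false
[1.1.3.1] true OR true = true
[1.1.3] NOT true = false
[1.1] false OR false OR false = false
[1.2.1] false OR false OR true = true
[1.2.2.1.1] true OR true = true
[1.2.2.1] NOT true = false
[1.2.2.2] exactly-one(false, false) = false
[1.2.2] false AND false = false
[1.2] true OR false = true
[1] false OR true = true
[2] exactly-one(false, true, false) = true
[root] true AND true = true
Overall: true → merged

Merged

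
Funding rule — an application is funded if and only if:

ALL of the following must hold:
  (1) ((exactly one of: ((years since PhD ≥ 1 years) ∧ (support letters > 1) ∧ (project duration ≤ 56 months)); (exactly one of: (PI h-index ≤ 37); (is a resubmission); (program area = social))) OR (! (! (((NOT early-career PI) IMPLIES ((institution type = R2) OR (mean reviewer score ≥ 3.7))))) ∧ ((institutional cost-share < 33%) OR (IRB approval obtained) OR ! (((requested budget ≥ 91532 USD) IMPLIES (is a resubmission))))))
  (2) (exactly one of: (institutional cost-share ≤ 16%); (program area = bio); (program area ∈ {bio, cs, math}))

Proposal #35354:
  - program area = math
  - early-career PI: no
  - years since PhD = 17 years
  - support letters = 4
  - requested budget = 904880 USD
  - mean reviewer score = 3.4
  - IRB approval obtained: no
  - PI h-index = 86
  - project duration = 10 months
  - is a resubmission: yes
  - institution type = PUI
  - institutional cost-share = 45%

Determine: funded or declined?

Declined

Atomic conditions:
  years since PhD ≥ 1 years: 17 ≥ 1 is true
  support letters > 1: 4 > 1 is true
  project duration ≤ 56 months: 10 ≤ 56 is true
  PI h-index ≤ 37: 86 ≤ 37 is false
  is a resubmission: yes → true
  program area = social: math == social is false
  NOT early-career PI: no → true
  institution type = R2: PUI == R2 is false
  mean reviewer score ≥ 3.7: 3.4 ≥ 3.7 is false
  institutional cost-share < 33%: 45 < 33 is false
  IRB approval obtained: no → false
  requested budget ≥ 91532 USD: 904880 ≥ 91532 is true
  institutional cost-share ≤ 16%: 45 ≤ 16 is false
  program area = bio: math == bio is false
  program area ∈ {bio, cs, math}: math is in the set → true
Combine:
[1.1.1] true AND true AND true = true
[1.1.2] exactly-one(false, true, false) = true
[1.1] exactly-one(true, true) = false
[1.2.1.1.1.2] false OR false = false
[1.2.1.1.1] true → false = false
[1.2.1.1] NOT false = true
[1.2.1] NOT true = false
[1.2.2.3.1] true → true = true
[1.2.2.3] NOT true = false
[1.2.2] false OR false OR false = false
[1.2] false AND false = false
[1] false OR false = false
[2] exactly-one(false, false, true) = true
[root] false AND true = false
Overall: false → declined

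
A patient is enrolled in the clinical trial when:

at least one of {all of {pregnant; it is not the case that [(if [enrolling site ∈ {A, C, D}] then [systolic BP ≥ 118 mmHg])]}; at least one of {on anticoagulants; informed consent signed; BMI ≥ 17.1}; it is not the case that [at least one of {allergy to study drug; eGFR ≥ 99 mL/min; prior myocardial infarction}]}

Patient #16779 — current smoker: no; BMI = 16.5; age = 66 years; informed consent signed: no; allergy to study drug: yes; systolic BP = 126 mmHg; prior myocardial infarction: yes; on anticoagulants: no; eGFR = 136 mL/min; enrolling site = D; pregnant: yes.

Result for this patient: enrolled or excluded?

Atomic conditions:
  pregnant: yes → true
  enrolling site ∈ {A, C, D}: D is in the set → true
  systolic BP ≥ 118 mmHg: 126 ≥ 118 is true
  on anticoagulants: no → false
  informed consent signed: no → false
  BMI ≥ 17.1: 16.5 ≥ 17.1 is false
  allergy to study drug: yes → true
  eGFR ≥ 99 mL/min: 136 ≥ 99 is true
  prior myocardial infarction: yes → true
Combine:
[1.2.1] true → true = true
[1.2] NOT true = false
[1] true AND false = false
[2] false OR false OR false = false
[3.1] true OR true OR true = true
[3] NOT true = false
[root] false OR false OR false = false
Overall: false → excluded

Excluded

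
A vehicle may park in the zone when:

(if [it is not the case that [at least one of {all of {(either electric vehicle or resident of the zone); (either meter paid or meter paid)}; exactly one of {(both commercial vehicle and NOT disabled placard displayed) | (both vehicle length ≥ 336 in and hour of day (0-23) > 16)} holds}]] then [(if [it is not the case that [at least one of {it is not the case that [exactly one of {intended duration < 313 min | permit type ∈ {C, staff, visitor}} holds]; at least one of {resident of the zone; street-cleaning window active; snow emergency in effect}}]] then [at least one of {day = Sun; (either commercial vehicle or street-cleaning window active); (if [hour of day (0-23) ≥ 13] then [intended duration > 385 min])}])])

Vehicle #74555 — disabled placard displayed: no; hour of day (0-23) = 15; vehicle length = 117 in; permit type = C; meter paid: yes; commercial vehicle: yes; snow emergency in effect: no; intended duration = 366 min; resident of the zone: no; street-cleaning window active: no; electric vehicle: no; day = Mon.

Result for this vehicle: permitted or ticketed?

Permitted

Atomic conditions:
  electric vehicle: no → false
  resident of the zone: no → false
  meter paid: yes → true
  commercial vehicle: yes → true
  NOT disabled placard displayed: no → true
  vehicle length ≥ 336 in: 117 ≥ 336 is false
  hour of day (0-23) > 16: 15 > 16 is false
  intended duration < 313 min: 366 < 313 is false
  permit type ∈ {C, staff, visitor}: C is in the set → true
  street-cleaning window active: no → false
  snow emergency in effect: no → false
  day = Sun: Mon == Sun is false
  hour of day (0-23) ≥ 13: 15 ≥ 13 is true
  intended duration > 385 min: 366 > 385 is false
Combine:
[1.1.1.1] false OR false = false
[1.1.1.2] true OR true = true
[1.1.1] false AND true = false
[1.1.2.1] true AND true = true
[1.1.2.2] false AND false = false
[1.1.2] exactly-one(true, false) = true
[1.1] false OR true = true
[1] NOT true = false
[2.1.1.1.1] exactly-one(false, true) = true
[2.1.1.1] NOT true = false
[2.1.1.2] false OR false OR false = false
[2.1.1] false OR false = false
[2.1] NOT false = true
[2.2.2] true OR false = true
[2.2.3] true → false = false
[2.2] false OR true OR false = true
[2] true → true = true
[root] false → true (antecedent false ⇒ implication holds) = true
Overall: true → permitted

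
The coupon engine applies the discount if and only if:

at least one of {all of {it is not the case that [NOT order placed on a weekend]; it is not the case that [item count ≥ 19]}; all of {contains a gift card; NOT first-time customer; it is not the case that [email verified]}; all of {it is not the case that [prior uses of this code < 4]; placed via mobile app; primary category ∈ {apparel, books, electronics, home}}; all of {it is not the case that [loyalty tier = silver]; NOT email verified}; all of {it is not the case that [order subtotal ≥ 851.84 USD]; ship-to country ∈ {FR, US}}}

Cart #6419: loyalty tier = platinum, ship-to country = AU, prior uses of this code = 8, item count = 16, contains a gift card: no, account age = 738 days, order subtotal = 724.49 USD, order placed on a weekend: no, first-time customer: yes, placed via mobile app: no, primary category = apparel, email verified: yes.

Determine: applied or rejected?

Atomic conditions:
  NOT order placed on a weekend: no → true
  item count ≥ 19: 16 ≥ 19 is false
  contains a gift card: no → false
  NOT first-time customer: yes → false
  email verified: yes → true
  prior uses of this code < 4: 8 < 4 is false
  placed via mobile app: no → false
  primary category ∈ {apparel, books, electronics, home}: apparel is in the set → true
  loyalty tier = silver: platinum == silver is false
  NOT email verified: yes → false
  order subtotal ≥ 851.84 USD: 724.49 ≥ 851.84 is false
  ship-to country ∈ {FR, US}: AU is not in the set → false
Combine:
[1.1] NOT true = false
[1.2] NOT false = true
[1] false AND true = false
[2.3] NOT true = false
[2] false AND false AND false = false
[3.1] NOT false = true
[3] true AND false AND true = false
[4.1] NOT false = true
[4] true AND false = false
[5.1] NOT false = true
[5] true AND false = false
[root] false OR false OR false OR false OR false = false
Overall: false → rejected

Rejected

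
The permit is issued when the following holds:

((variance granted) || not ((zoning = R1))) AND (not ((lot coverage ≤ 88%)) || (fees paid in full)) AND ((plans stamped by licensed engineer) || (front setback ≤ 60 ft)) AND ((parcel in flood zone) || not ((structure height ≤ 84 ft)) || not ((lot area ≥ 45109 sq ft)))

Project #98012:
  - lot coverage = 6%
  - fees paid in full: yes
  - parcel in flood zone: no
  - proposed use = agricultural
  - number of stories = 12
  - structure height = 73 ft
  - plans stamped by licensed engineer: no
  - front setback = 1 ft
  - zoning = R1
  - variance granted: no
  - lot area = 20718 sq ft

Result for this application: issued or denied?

Denied

Atomic conditions:
  variance granted: no → false
  zoning = R1: R1 == R1 is true
  lot coverage ≤ 88%: 6 ≤ 88 is true
  fees paid in full: yes → true
  plans stamped by licensed engineer: no → false
  front setback ≤ 60 ft: 1 ≤ 60 is true
  parcel in flood zone: no → false
  structure height ≤ 84 ft: 73 ≤ 84 is true
  lot area ≥ 45109 sq ft: 20718 ≥ 45109 is false
Combine:
[1.2] NOT true = false
[1] false OR false = false
[2.1] NOT true = false
[2] false OR true = true
[3] false OR true = true
[4.2] NOT true = false
[4.3] NOT false = true
[4] false OR false OR true = true
[root] false AND true AND true AND true = false
Overall: false → denied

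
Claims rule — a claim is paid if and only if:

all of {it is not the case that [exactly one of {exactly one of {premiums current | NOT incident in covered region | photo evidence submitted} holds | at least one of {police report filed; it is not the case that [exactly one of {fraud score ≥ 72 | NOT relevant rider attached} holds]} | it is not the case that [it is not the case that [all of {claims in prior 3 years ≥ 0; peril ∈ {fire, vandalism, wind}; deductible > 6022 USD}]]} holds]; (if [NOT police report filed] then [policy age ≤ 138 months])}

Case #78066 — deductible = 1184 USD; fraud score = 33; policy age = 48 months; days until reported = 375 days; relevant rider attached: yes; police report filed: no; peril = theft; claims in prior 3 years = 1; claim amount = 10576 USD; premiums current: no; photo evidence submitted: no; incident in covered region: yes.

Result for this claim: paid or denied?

Atomic conditions:
  premiums current: no → false
  NOT incident in covered region: yes → false
  photo evidence submitted: no → false
  police report filed: no → false
  fraud score ≥ 72: 33 ≥ 72 is false
  NOT relevant rider attached: yes → false
  claims in prior 3 years ≥ 0: 1 ≥ 0 is true
  peril ∈ {fire, vandalism, wind}: theft is not in the set → false
  deductible > 6022 USD: 1184 > 6022 is false
  NOT police report filed: no → true
  policy age ≤ 138 months: 48 ≤ 138 is true
Combine:
[1.1.1] exactly-one(false, false, false) = false
[1.1.2.2.1] exactly-one(false, false) = false
[1.1.2.2] NOT false = true
[1.1.2] false OR true = true
[1.1.3.1.1] true AND false AND false = false
[1.1.3.1] NOT false = true
[1.1.3] NOT true = false
[1.1] exactly-one(false, true, false) = true
[1] NOT true = false
[2] true → true = true
[root] false AND true = false
Overall: false → denied

Denied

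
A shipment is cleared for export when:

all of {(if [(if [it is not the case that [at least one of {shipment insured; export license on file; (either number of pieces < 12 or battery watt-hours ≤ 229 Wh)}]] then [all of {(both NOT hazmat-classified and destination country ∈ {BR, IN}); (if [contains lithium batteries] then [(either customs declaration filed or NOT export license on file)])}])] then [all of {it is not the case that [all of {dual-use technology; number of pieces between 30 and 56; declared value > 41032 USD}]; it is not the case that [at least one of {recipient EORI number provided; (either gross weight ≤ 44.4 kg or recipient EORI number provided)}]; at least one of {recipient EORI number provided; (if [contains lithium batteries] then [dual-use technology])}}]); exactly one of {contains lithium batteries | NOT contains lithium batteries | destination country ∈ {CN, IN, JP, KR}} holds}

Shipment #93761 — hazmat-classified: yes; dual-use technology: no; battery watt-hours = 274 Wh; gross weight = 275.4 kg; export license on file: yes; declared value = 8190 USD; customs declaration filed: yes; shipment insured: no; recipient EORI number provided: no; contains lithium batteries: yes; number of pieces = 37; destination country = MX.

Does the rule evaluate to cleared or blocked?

Atomic conditions:
  shipment insured: no → false
  export license on file: yes → true
  number of pieces < 12: 37 < 12 is false
  battery watt-hours ≤ 229 Wh: 274 ≤ 229 is false
  NOT hazmat-classified: yes → false
  destination country ∈ {BR, IN}: MX is not in the set → false
  contains lithium batteries: yes → true
  customs declaration filed: yes → true
  NOT export license on file: yes → false
  dual-use technology: no → false
  number of pieces between 30 and 56: 37 in [30, 56] is true
  declared value > 41032 USD: 8190 > 41032 is false
  recipient EORI number provided: no → false
  gross weight ≤ 44.4 kg: 275.4 ≤ 44.4 is false
  NOT contains lithium batteries: yes → false
  destination country ∈ {CN, IN, JP, KR}: MX is not in the set → false
Combine:
[1.1.1.1.3] false OR false = false
[1.1.1.1] false OR true OR false = true
[1.1.1] NOT true = false
[1.1.2.1] false AND false = false
[1.1.2.2.2] true OR false = true
[1.1.2.2] true → true = true
[1.1.2] false AND true = false
[1.1] false → false (antecedent false ⇒ implication holds) = true
[1.2.1.1] false AND true AND false = false
[1.2.1] NOT false = true
[1.2.2.1.2] false OR false = false
[1.2.2.1] false OR false = false
[1.2.2] NOT false = true
[1.2.3.2] true → false = false
[1.2.3] false OR false = false
[1.2] true AND true AND false = false
[1] true → false = false
[2] exactly-one(true, false, false) = true
[root] false AND true = false
Overall: false → blocked

Blocked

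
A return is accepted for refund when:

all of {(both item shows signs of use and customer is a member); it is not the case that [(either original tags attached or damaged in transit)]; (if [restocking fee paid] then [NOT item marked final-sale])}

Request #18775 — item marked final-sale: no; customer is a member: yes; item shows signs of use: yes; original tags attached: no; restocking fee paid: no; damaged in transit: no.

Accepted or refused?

Accepted

Atomic conditions:
  item shows signs of use: yes → true
  customer is a member: yes → true
  original tags attached: no → false
  damaged in transit: no → false
  restocking fee paid: no → false
  NOT item marked final-sale: no → true
Combine:
[1] true AND true = true
[2.1] false OR false = false
[2] NOT false = true
[3] false → true (antecedent false ⇒ implication holds) = true
[root] true AND true AND true = true
Overall: true → accepted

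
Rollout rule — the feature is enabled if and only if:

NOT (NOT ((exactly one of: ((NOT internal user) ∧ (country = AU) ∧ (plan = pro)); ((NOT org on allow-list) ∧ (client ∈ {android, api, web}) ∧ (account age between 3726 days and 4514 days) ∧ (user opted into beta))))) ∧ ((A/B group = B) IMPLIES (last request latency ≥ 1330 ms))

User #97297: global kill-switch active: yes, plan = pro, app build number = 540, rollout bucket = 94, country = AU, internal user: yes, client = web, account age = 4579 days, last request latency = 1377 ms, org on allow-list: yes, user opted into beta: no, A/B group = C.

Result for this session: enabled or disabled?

Atomic conditions:
  NOT internal user: yes → false
  country = AU: AU == AU is true
  plan = pro: pro == pro is true
  NOT org on allow-list: yes → false
  client ∈ {android, api, web}: web is in the set → true
  account age between 3726 days and 4514 days: 4579 in [3726, 4514] is false
  user opted into beta: no → false
  A/B group = B: C == B is false
  last request latency ≥ 1330 ms: 1377 ≥ 1330 is true
Combine:
[1.1.1.1] false AND true AND true = false
[1.1.1.2] false AND true AND false AND false = false
[1.1.1] exactly-one(false, false) = false
[1.1] NOT false = true
[1] NOT true = false
[2] false → true (antecedent false ⇒ implication holds) = true
[root] false AND true = false
Overall: false → disabled

Disabled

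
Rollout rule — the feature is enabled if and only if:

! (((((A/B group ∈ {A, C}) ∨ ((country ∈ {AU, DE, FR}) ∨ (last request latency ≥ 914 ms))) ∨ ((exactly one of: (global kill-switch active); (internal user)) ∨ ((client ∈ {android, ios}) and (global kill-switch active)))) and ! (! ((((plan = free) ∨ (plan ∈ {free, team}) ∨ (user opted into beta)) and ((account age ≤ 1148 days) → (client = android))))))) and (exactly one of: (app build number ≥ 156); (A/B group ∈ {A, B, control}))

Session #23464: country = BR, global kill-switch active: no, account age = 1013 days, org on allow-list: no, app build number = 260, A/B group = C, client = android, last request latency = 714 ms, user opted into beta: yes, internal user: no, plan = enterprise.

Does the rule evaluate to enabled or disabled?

Disabled

Atomic conditions:
  A/B group ∈ {A, C}: C is in the set → true
  country ∈ {AU, DE, FR}: BR is not in the set → false
  last request latency ≥ 914 ms: 714 ≥ 914 is false
  global kill-switch active: no → false
  internal user: no → false
  client ∈ {android, ios}: android is in the set → true
  plan = free: enterprise == free is false
  plan ∈ {free, team}: enterprise is not in the set → false
  user opted into beta: yes → true
  account age ≤ 1148 days: 1013 ≤ 1148 is true
  client = android: android == android is true
  app build number ≥ 156: 260 ≥ 156 is true
  A/B group ∈ {A, B, control}: C is not in the set → false
Combine:
[1.1.1.1.2] false OR false = false
[1.1.1.1] true OR false = true
[1.1.1.2.1] exactly-one(false, false) = false
[1.1.1.2.2] true AND false = false
[1.1.1.2] false OR false = false
[1.1.1] true OR false = true
[1.1.2.1.1.1] false OR false OR true = true
[1.1.2.1.1.2] true → true = true
[1.1.2.1.1] true AND true = true
[1.1.2.1] NOT true = false
[1.1.2] NOT false = true
[1.1] true AND true = true
[1] NOT true = false
[2] exactly-one(true, false) = true
[root] false AND true = false
Overall: false → disabled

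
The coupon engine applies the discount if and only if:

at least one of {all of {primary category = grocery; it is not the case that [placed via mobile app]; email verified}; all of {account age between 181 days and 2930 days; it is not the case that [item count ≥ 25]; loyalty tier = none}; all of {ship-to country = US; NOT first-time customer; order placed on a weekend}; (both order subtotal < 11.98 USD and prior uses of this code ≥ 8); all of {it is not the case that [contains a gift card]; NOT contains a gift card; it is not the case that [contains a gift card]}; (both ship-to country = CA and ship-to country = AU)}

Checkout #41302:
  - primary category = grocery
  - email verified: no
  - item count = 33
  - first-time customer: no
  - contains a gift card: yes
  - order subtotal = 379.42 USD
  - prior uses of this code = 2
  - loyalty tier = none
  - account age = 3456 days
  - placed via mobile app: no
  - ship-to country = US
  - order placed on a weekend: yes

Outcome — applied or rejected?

Atomic conditions:
  primary category = grocery: grocery == grocery is true
  placed via mobile app: no → false
  email verified: no → false
  account age between 181 days and 2930 days: 3456 in [181, 2930] is false
  item count ≥ 25: 33 ≥ 25 is true
  loyalty tier = none: none == none is true
  ship-to country = US: US == US is true
  NOT first-time customer: no → true
  order placed on a weekend: yes → true
  order subtotal < 11.98 USD: 379.42 < 11.98 is false
  prior uses of this code ≥ 8: 2 ≥ 8 is false
  contains a gift card: yes → true
  NOT contains a gift card: yes → false
  ship-to country = CA: US == CA is false
  ship-to country = AU: US == AU is false
Combine:
[1.2] NOT false = true
[1] true AND true AND false = false
[2.2] NOT true = false
[2] false AND false AND true = false
[3] true AND true AND true = true
[4] false AND false = false
[5.1] NOT true = false
[5.3] NOT true = false
[5] false AND false AND false = false
[6] false AND false = false
[root] false OR false OR true OR false OR false OR false = true
Overall: true → applied

Applied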